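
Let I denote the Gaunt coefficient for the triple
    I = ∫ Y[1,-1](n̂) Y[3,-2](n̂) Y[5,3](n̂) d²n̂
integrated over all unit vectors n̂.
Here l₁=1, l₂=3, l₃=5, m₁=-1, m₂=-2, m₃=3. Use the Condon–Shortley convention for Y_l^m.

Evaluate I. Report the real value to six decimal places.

l₃=5 ∉ [2,4] — triangle fails ⇒ I = 0

0.000000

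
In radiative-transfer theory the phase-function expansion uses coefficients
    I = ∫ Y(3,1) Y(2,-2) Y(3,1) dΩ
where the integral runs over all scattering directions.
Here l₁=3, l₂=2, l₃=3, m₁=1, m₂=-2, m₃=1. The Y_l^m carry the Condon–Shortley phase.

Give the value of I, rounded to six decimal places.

Checks pass: Σm=0; 8 even; l₃=3∈[1,5].
(2·3+1)(2·2+1)(2·3+1) = 245
Δ: 2! 4! 2! / 9! → 1/3780
sum: t=0:+1/24 t=1:−1/4 t=2:+1/24 = -1/6
3j²(3 2 3; 0 0 0) = Δ·Π!·Σ² = 4/105  (sign +1)
sum: t=0:+1/16 = 1/16
3j²(3 2 3; 1 -2 1) = Δ·Π!·Σ² = 2/35  (sign +1)
combine: 4πI² = 245·4/105·2/35 = 8/15
take √, sign +1: I = 0.20601291

0.206013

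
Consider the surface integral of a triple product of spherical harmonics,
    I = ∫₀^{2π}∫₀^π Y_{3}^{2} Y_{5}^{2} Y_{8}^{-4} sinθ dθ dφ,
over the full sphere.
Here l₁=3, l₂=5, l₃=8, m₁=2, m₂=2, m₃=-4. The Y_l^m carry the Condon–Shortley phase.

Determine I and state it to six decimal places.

0.236305

m-sum 0 ✓  L=16 even ✓  2≤8≤8 ✓
Π(2lᵢ+1) = 7×11×17 = 1309
triangle coeff Δ(3,5,8) = 1/136136
Σ_t [0,0]: t=0:+1/518400 = 1/518400
(3j)²=56/2431 [(3 5 8; 0 0 0)], sign=+1
Σ_t [0,0]: t=0:+1/3628800 = 1/3628800
(3j)²=36/1547 [(3 5 8; 2 2 -4)], sign=+1
⇒ 4πI² = 2016/2873
I = (+1)√(2016/2873/(4π)) = 0.23630479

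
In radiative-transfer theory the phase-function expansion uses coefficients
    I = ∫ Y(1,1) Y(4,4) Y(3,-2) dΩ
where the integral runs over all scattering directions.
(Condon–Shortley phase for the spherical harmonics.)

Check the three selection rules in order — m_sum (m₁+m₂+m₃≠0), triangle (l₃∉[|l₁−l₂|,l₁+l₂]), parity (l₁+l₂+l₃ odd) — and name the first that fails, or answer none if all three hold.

Σmᵢ = 3  ✗
l₃∈[|l₁−l₂|,l₁+l₂]=[3,5], have l₃=3
Σlᵢ = 8 ⇒ even

m_sum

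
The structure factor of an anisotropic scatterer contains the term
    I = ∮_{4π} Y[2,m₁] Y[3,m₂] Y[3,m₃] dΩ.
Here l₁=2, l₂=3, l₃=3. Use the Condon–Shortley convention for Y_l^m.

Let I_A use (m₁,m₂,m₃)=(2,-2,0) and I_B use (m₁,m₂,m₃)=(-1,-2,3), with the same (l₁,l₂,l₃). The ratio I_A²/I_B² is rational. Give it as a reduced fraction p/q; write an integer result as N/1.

4/5

Shared (l₁,l₂,l₃)=(2,3,3): N and (l;000)² cancel in I_A²/I_B².
A: Δ = 2!·2!·4!/9! = 1/3780; Racah Σ t=0..0: t=0:+1/24 = 1/24; ⇒ 3j(2 3 3; 2 -2 0)² = 1/21, sgn -1
B: Δ = 2!·2!·4!/9! = 1/3780; Racah Σ t=1..1: t=1:−1/48 = -1/48; ⇒ 3j(2 3 3; -1 -2 3)² = 5/84, sgn -1
I_A²/I_B² = (1/21)/(5/84) = 4/5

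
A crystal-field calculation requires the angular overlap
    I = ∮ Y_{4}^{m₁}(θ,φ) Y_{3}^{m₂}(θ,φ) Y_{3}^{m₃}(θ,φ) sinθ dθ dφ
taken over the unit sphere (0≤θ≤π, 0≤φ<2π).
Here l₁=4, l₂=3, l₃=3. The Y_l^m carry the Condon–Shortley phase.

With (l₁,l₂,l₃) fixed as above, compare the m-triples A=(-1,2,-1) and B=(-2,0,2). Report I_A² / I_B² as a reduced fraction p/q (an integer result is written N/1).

Shared (l₁,l₂,l₃)=(4,3,3): N and (l;000)² cancel in I_A²/I_B².
A: Δ = 4!·4!·2!/11! = 1/34650; Racah Σ t=3..4: t=3:−1/48 t=4:+1/144 = -1/72; ⇒ 3j(4 3 3; -1 2 -1)² = 16/693, sgn -1
B: Δ = 4!·4!·2!/11! = 1/34650; Racah Σ t=2..3: t=2:+1/96 t=3:−1/72 = -1/288; ⇒ 3j(4 3 3; -2 0 2)² = 1/462, sgn +1
I_A²/I_B² = (16/693)/(1/462) = 32/3

32/3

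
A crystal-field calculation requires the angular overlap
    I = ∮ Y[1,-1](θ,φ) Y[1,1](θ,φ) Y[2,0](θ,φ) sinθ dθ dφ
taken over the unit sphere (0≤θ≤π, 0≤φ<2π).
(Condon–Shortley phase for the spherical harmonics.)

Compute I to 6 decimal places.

0.126157

m-sum 0 ✓  L=4 even ✓  0≤2≤2 ✓
Π(2lᵢ+1) = 3×3×5 = 45
triangle coeff Δ(1,1,2) = 1/30
Σ_t [0,0]: t=0:+1/1 = 1/1
(3j)²=2/15 [(1 1 2; 0 0 0)], sign=+1
Σ_t [0,0]: t=0:+1/4 = 1/4
(3j)²=1/30 [(1 1 2; -1 1 0)], sign=+1
⇒ 4πI² = 1/5
I = (+1)√(1/5/(4π)) = 0.12615663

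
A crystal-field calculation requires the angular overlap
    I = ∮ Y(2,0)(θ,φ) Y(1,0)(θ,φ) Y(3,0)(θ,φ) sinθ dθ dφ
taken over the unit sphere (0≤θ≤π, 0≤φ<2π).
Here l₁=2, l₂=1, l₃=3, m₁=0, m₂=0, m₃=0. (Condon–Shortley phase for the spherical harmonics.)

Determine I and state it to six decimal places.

0.247767

Rules hold: Σm=0, L=6 even, 1≤3≤3.
N = 5·3·7 = 105
Δ = 0!·4!·2!/7! = 1/105
Racah Σ t=0..0: t=0:+1/4 = 1/4
⇒ 3j(2 1 3; 0 0 0)² = 3/35, sgn -1
(m-triple is (0,0,0) — same symbol as above.)
4πI² = N·(3j₀)²·(3jₘ)² = 27/35
I = +1·√(0.771429/4π) = 0.24776670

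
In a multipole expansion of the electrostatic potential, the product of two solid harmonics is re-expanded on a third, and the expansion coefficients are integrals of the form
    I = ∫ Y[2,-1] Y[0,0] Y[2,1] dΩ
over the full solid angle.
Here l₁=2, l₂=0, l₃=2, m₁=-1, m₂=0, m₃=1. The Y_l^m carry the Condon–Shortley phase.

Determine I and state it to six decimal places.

Checks pass: Σm=0; 4 even; l₃=2∈[2,2].
(2·2+1)(2·0+1)(2·2+1) = 25
Δ: 0! 4! 0! / 5! → 1/5
sum: t=0:+1/4 = 1/4
3j²(2 0 2; 0 0 0) = Δ·Π!·Σ² = 1/5  (sign +1)
sum: t=0:+1/6 = 1/6
3j²(2 0 2; -1 0 1) = Δ·Π!·Σ² = 1/5  (sign -1)
combine: 4πI² = 25·1/5·1/5 = 1/1
take √, sign -1: I = -0.28209479

-0.282095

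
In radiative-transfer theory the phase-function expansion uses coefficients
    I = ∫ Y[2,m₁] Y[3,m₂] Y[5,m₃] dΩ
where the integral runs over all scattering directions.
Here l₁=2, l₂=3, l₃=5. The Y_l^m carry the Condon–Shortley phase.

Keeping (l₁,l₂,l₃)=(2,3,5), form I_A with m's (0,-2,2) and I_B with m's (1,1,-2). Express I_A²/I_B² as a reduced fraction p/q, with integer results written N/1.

3/5

Same 2,3,5: normalisation and zero-m 3j drop out of the ratio.
A: Δ: 0! 4! 6! / 11! → 1/2310; sum: t=0:+1/480 = 1/480; 3j²(2 3 5; 0 -2 2) = Δ·Π!·Σ² = 3/110  (sign -1)
B: Δ: 0! 4! 6! / 11! → 1/2310; sum: t=0:+1/288 = 1/288; 3j²(2 3 5; 1 1 -2) = Δ·Π!·Σ² = 1/22  (sign -1)
I_A²/I_B² = (3/110)/(1/22) = 3/5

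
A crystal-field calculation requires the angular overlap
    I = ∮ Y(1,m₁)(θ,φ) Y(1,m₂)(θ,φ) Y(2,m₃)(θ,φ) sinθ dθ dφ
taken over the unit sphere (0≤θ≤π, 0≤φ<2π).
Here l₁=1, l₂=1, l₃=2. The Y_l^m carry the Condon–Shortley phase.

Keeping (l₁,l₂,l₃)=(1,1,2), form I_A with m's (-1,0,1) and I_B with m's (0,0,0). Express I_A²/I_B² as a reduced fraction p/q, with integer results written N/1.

Same 1,1,2: normalisation and zero-m 3j drop out of the ratio.
A: Δ: 0! 2! 2! / 5! → 1/30; sum: t=0:+1/2 = 1/2; 3j²(1 1 2; -1 0 1) = Δ·Π!·Σ² = 1/10  (sign -1)
B: Δ: 0! 2! 2! / 5! → 1/30; sum: t=0:+1/1 = 1/1; 3j²(1 1 2; 0 0 0) = Δ·Π!·Σ² = 2/15  (sign +1)
I_A²/I_B² = (1/10)/(2/15) = 3/4

3/4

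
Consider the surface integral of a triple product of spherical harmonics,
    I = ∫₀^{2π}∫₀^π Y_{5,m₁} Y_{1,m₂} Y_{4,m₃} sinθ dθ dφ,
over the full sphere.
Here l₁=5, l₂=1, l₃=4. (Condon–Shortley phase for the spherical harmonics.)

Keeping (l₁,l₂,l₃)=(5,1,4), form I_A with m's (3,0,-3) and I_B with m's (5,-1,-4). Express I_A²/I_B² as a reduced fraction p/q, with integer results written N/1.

l's match ⇒ only the (l;m) 3-j factors differ between A and B.
A: triangle coeff Δ(5,1,4) = 1/495; Σ_t [1,1]: t=1:−1/5040 = -1/5040; (3j)²=16/495 [(5 1 4; 3 0 -3)], sign=+1
B: triangle coeff Δ(5,1,4) = 1/495; Σ_t [0,0]: t=0:+1/80640 = 1/80640; (3j)²=1/11 [(5 1 4; 5 -1 -4)], sign=+1
I_A²/I_B² = (16/495)/(1/11) = 16/45

16/45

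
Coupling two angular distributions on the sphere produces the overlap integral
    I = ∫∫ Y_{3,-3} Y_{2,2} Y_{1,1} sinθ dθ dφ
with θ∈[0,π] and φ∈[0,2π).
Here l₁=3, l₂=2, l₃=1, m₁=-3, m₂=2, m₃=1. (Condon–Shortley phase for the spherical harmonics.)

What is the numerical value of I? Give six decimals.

m-sum 0 ✓  L=6 even ✓  1≤1≤5 ✓
Π(2lᵢ+1) = 7×5×3 = 105
triangle coeff Δ(3,2,1) = 1/105
Σ_t [2,2]: t=2:+1/4 = 1/4
(3j)²=3/35 [(3 2 1; 0 0 0)], sign=-1
Σ_t [4,4]: t=4:+1/48 = 1/48
(3j)²=1/7 [(3 2 1; -3 2 1)], sign=+1
⇒ 4πI² = 9/7
I = (-1)√(9/7/(4π)) = -0.31986543

-0.319865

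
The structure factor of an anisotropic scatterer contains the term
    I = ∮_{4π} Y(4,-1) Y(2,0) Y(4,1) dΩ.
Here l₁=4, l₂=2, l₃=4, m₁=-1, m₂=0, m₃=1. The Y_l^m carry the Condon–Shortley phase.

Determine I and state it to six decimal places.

-0.139264

Checks pass: Σm=0; 10 even; l₃=4∈[2,6].
(2·4+1)(2·2+1)(2·4+1) = 405
Δ: 2! 6! 2! / 11! → 1/13860
sum: t=0:+1/192 t=1:−1/36 t=2:+1/192 = -5/288
3j²(4 2 4; 0 0 0) = Δ·Π!·Σ² = 20/693  (sign -1)
sum: t=0:+1/480 t=1:−1/48 t=2:+1/144 = -17/1440
3j²(4 2 4; -1 0 1) = Δ·Π!·Σ² = 289/13860  (sign +1)
combine: 4πI² = 405·20/693·289/13860 = 1445/5929
take √, sign -1: I = -0.13926381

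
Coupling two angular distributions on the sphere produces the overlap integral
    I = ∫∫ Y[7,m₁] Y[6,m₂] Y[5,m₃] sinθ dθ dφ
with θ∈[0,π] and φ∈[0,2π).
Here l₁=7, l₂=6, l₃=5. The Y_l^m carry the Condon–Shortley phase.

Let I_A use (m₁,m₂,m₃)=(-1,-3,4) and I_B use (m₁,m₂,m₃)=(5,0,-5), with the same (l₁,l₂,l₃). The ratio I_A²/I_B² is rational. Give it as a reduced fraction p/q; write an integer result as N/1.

Same 7,6,5: normalisation and zero-m 3j drop out of the ratio.
A: Δ: 8! 6! 4! / 19! → 1/174594420; sum: t=2:+1/6220800 t=3:−1/2073600 = -1/3110400; 3j²(7 6 5; -1 -3 4) = Δ·Π!·Σ² = 3136/230945  (sign +1)
B: Δ: 8! 6! 4! / 19! → 1/174594420; sum: t=2:+1/24883200 = 1/24883200; 3j²(7 6 5; 5 0 -5) = Δ·Π!·Σ² = 70/4199  (sign +1)
I_A²/I_B² = (3136/230945)/(70/4199) = 224/275

224/275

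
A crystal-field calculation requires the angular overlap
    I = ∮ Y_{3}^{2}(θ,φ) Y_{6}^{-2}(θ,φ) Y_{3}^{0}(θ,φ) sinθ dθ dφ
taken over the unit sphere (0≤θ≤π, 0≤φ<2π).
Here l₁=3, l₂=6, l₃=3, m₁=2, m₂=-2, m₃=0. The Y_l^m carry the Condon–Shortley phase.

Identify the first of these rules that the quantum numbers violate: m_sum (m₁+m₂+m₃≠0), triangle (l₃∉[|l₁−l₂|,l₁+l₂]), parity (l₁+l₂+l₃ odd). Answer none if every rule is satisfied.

none

Σmᵢ = 0  ✓
l₃∈[|l₁−l₂|,l₁+l₂]=[3,9], have l₃=3  ✓
Σlᵢ = 12 ⇒ even  ✓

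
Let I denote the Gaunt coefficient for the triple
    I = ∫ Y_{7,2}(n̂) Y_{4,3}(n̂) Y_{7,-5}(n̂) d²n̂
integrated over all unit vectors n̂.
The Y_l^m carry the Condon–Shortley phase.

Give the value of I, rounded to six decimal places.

0.160152

m-sum 0 ✓  L=18 even ✓  3≤7≤11 ✓
Π(2lᵢ+1) = 15×9×15 = 2025
triangle coeff Δ(7,4,7) = 1/58198140
Σ_t [0,4]: t=0:+1/17418240 t=1:−1/622080 t=2:+1/230400 t=3:−1/622080 t=4:+1/17418240 = 1/806400
(3j)²=2268/230945 [(7 4 7; 0 0 0)], sign=-1
Σ_t [3,4]: t=3:−1/11612160 t=4:+1/52254720 = -1/14929920
(3j)²=1225/75582 [(7 4 7; 2 3 -5)], sign=-1
⇒ 4πI² = 62511750/193947611
I = (+1)√(62511750/193947611/(4π)) = 0.16015248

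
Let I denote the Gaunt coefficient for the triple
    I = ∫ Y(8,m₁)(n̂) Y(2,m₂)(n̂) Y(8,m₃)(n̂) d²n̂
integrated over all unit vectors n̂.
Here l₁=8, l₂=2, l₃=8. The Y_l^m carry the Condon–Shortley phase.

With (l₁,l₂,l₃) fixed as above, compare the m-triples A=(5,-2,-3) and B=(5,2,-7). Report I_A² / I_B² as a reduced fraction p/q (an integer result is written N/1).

Shared (l₁,l₂,l₃)=(8,2,8): N and (l;000)² cancel in I_A²/I_B².
A: Δ = 2!·14!·2!/19! = 1/348840; Racah Σ t=0..0: t=0:+1/958003200 = 1/958003200; ⇒ 3j(8 2 8; 5 -2 -3)² = 13/969, sgn -1
B: Δ = 2!·14!·2!/19! = 1/348840; Racah Σ t=2..2: t=2:+1/24908083200 = 1/24908083200; ⇒ 3j(8 2 8; 5 2 -7)² = 7/1292, sgn -1
I_A²/I_B² = (13/969)/(7/1292) = 52/21

52/21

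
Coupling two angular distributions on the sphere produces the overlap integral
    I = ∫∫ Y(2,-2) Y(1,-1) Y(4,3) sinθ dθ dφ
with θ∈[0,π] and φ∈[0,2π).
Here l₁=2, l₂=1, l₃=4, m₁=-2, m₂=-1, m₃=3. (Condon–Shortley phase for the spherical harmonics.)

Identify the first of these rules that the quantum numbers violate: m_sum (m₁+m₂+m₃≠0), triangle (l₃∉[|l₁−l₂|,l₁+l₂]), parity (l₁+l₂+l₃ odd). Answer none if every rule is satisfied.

m₁+m₂+m₃ = -2 − 1 + 3 = 0  ✓
triangle: |2−1|=1 ≤ l₃=4 ≤ 2+1=3  ✗
parity: l₁+l₂+l₃ = 7 is odd

triangle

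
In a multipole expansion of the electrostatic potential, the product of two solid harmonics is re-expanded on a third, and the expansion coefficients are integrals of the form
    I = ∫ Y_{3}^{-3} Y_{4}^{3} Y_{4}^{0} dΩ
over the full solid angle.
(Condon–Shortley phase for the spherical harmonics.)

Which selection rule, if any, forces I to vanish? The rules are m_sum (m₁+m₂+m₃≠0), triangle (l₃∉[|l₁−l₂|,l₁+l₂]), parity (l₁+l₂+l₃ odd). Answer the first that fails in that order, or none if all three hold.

parity

Σmᵢ = 0  ✓
l₃∈[|l₁−l₂|,l₁+l₂]=[1,7], have l₃=4  ✓
Σlᵢ = 11 ⇒ odd  ✗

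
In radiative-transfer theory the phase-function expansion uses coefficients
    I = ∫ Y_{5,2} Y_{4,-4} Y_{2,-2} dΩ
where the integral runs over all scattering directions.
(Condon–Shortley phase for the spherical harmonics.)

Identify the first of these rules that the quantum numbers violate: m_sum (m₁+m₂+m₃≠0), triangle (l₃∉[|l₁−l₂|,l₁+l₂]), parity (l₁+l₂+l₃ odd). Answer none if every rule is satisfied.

Σmᵢ = -4  ✗
l₃∈[|l₁−l₂|,l₁+l₂]=[1,9], have l₃=2
Σlᵢ = 11 ⇒ odd

m_sum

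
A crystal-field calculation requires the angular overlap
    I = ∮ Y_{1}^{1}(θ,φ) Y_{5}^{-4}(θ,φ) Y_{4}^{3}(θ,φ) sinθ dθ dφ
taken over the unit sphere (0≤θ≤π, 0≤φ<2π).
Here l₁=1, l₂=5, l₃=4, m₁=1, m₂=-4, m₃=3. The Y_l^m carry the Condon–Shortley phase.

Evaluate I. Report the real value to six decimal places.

Checks pass: Σm=0; 10 even; l₃=4∈[4,6].
(2·1+1)(2·5+1)(2·4+1) = 297
Δ: 2! 0! 8! / 11! → 1/495
sum: t=1:−1/576 = -1/576
3j²(1 5 4; 0 0 0) = Δ·Π!·Σ² = 5/99  (sign -1)
sum: t=0:+1/10080 = 1/10080
3j²(1 5 4; 1 -4 3) = Δ·Π!·Σ² = 4/55  (sign -1)
combine: 4πI² = 297·5/99·4/55 = 12/11
take √, sign +1: I = 0.29463840

0.294638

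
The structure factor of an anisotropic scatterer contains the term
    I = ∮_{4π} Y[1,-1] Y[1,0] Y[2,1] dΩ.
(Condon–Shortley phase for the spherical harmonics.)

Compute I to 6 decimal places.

-0.218510

Rules hold: Σm=0, L=4 even, 0≤2≤2.
N = 3·3·5 = 45
Δ = 0!·2!·2!/5! = 1/30
Racah Σ t=0..0: t=0:+1/1 = 1/1
⇒ 3j(1 1 2; 0 0 0)² = 2/15, sgn +1
Racah Σ t=0..0: t=0:+1/2 = 1/2
⇒ 3j(1 1 2; -1 0 1)² = 1/10, sgn -1
4πI² = N·(3j₀)²·(3jₘ)² = 3/5
I = -1·√(0.6/4π) = -0.21850969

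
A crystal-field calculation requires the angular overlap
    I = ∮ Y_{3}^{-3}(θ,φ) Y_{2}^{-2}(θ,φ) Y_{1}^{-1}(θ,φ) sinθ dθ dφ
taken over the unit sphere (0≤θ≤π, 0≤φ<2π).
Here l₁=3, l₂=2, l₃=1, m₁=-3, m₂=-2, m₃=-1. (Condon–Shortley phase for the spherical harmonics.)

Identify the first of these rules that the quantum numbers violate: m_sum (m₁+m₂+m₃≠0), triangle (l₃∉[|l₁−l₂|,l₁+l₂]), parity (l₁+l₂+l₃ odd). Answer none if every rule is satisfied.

m_sum

m₁+m₂+m₃ = -3 − 2 − 1 = -6  ✗
triangle: |3−2|=1 ≤ l₃=1 ≤ 3+2=5
parity: l₁+l₂+l₃ = 6 is even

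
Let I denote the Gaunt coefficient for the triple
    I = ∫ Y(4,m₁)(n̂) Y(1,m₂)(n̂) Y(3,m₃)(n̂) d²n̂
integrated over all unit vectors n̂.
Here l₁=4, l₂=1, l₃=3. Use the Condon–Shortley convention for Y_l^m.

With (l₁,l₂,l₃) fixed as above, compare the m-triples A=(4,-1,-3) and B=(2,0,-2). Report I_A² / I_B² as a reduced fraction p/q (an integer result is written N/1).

7/3

Shared (l₁,l₂,l₃)=(4,1,3): N and (l;000)² cancel in I_A²/I_B².
A: Δ = 2!·6!·0!/9! = 1/252; Racah Σ t=0..0: t=0:+1/1440 = 1/1440; ⇒ 3j(4 1 3; 4 -1 -3)² = 1/9, sgn +1
B: Δ = 2!·6!·0!/9! = 1/252; Racah Σ t=1..1: t=1:−1/120 = -1/120; ⇒ 3j(4 1 3; 2 0 -2)² = 1/21, sgn +1
I_A²/I_B² = (1/9)/(1/21) = 7/3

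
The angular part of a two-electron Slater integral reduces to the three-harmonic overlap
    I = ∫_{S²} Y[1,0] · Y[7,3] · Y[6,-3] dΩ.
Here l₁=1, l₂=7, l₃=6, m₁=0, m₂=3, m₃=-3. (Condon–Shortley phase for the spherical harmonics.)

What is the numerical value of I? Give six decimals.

-0.221293

Rules hold: Σm=0, L=14 even, 6≤6≤8.
N = 3·15·13 = 585
Δ = 2!·0!·12!/15! = 1/1365
Racah Σ t=1..1: t=1:−1/518400 = -1/518400
⇒ 3j(1 7 6; 0 0 0)² = 7/195, sgn -1
Racah Σ t=1..1: t=1:−1/2177280 = -1/2177280
⇒ 3j(1 7 6; 0 3 -3)² = 8/273, sgn +1
4πI² = N·(3j₀)²·(3jₘ)² = 8/13
I = -1·√(0.615385/4π) = -0.22129336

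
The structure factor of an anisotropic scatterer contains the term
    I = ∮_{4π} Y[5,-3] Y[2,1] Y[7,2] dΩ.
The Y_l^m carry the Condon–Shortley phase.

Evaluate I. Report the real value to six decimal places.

0.107507

m-sum 0 ✓  L=14 even ✓  3≤7≤7 ✓
Π(2lᵢ+1) = 11×5×15 = 825
triangle coeff Δ(5,2,7) = 1/15015
Σ_t [0,0]: t=0:+1/57600 = 1/57600
(3j)²=21/715 [(5 2 7; 0 0 0)], sign=-1
Σ_t [0,0]: t=0:+1/483840 = 1/483840
(3j)²=6/1001 [(5 2 7; -3 1 2)], sign=-1
⇒ 4πI² = 270/1859
I = (+1)√(270/1859/(4π)) = 0.10750713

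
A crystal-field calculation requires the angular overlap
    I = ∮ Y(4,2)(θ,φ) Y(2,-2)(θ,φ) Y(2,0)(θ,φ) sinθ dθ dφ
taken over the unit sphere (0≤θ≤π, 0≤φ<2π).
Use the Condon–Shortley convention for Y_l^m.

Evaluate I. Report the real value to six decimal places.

m-sum 0 ✓  L=8 even ✓  2≤2≤6 ✓
Π(2lᵢ+1) = 9×5×5 = 225
triangle coeff Δ(4,2,2) = 1/630
Σ_t [2,2]: t=2:+1/16 = 1/16
(3j)²=2/35 [(4 2 2; 0 0 0)], sign=+1
Σ_t [0,0]: t=0:+1/96 = 1/96
(3j)²=1/42 [(4 2 2; 2 -2 0)], sign=+1
⇒ 4πI² = 15/49
I = (+1)√(15/49/(4π)) = 0.15607835

0.156078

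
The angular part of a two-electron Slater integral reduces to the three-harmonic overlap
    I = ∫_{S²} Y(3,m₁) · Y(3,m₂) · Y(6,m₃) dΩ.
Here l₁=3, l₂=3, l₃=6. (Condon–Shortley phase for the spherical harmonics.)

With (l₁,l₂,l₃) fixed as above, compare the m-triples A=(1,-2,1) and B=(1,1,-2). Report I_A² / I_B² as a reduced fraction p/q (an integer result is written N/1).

1/4

Shared (l₁,l₂,l₃)=(3,3,6): N and (l;000)² cancel in I_A²/I_B².
A: Δ = 0!·6!·6!/13! = 1/12012; Racah Σ t=0..0: t=0:+1/5760 = 1/5760; ⇒ 3j(3 3 6; 1 -2 1)² = 5/572, sgn -1
B: Δ = 0!·6!·6!/13! = 1/12012; Racah Σ t=0..0: t=0:+1/2304 = 1/2304; ⇒ 3j(3 3 6; 1 1 -2)² = 5/143, sgn +1
I_A²/I_B² = (5/572)/(5/143) = 1/4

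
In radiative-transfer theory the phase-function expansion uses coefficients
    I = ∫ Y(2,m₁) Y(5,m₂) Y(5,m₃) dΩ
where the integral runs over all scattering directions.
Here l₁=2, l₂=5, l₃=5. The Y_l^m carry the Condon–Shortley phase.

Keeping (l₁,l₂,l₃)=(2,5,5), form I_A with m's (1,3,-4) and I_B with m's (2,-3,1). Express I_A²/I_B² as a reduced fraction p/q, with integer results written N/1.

l's match ⇒ only the (l;m) 3-j factors differ between A and B.
A: triangle coeff Δ(2,5,5) = 1/38610; Σ_t [0,1]: t=0:+1/80640 t=1:−1/10080 = -1/11520; (3j)²=49/1430 [(2 5 5; 1 3 -4)], sign=+1
B: triangle coeff Δ(2,5,5) = 1/38610; Σ_t [0,0]: t=0:+1/5760 = 1/5760; (3j)²=56/2145 [(2 5 5; 2 -3 1)], sign=+1
I_A²/I_B² = (49/1430)/(56/2145) = 21/16

21/16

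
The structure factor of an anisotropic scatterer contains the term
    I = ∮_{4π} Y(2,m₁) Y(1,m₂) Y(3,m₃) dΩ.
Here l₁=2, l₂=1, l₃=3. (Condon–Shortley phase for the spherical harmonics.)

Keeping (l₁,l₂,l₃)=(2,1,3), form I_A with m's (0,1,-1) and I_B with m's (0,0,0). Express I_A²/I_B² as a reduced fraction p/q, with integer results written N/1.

l's match ⇒ only the (l;m) 3-j factors differ between A and B.
A: triangle coeff Δ(2,1,3) = 1/105; Σ_t [0,0]: t=0:+1/8 = 1/8; (3j)²=2/35 [(2 1 3; 0 1 -1)], sign=+1
B: triangle coeff Δ(2,1,3) = 1/105; Σ_t [0,0]: t=0:+1/4 = 1/4; (3j)²=3/35 [(2 1 3; 0 0 0)], sign=-1
I_A²/I_B² = (2/35)/(3/35) = 2/3

2/3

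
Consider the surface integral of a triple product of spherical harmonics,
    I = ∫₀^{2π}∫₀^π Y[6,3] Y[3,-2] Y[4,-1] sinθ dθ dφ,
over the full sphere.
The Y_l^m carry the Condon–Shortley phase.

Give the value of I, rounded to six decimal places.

Σlᵢ=13 odd — θ-integrand is odd under cosθ→−cosθ; I=0

0.000000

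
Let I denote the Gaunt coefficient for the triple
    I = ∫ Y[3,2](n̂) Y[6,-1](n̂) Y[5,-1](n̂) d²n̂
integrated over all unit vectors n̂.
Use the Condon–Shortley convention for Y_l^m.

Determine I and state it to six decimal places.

0.134828

Checks pass: Σm=0; 14 even; l₃=5∈[3,9].
(2·3+1)(2·6+1)(2·5+1) = 1001
Δ: 4! 2! 8! / 15! → 1/675675
sum: t=1:−1/8640 t=2:+1/2304 t=3:−1/8640 = 7/34560
3j²(3 6 5; 0 0 0) = Δ·Π!·Σ² = 7/429  (sign -1)
sum: t=0:+1/17280 t=1:−1/6912 = -1/11520
3j²(3 6 5; 2 -1 -1) = Δ·Π!·Σ² = 2/143  (sign -1)
combine: 4πI² = 1001·7/429·2/143 = 98/429
take √, sign +1: I = 0.13482780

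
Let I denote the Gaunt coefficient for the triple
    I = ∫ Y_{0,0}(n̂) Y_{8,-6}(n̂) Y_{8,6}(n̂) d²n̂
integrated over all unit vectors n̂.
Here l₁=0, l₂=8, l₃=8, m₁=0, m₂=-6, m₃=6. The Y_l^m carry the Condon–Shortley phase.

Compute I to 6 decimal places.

0.282095

Rules hold: Σm=0, L=16 even, 8≤8≤8.
N = 1·17·17 = 289
Δ = 0!·0!·16!/17! = 1/17
Racah Σ t=0..0: t=0:+1/1625702400 = 1/1625702400
⇒ 3j(0 8 8; 0 0 0)² = 1/17, sgn +1
Racah Σ t=0..0: t=0:+1/174356582400 = 1/174356582400
⇒ 3j(0 8 8; 0 -6 6)² = 1/17, sgn +1
4πI² = N·(3j₀)²·(3jₘ)² = 1/1
I = +1·√(1/4π) = 0.28209479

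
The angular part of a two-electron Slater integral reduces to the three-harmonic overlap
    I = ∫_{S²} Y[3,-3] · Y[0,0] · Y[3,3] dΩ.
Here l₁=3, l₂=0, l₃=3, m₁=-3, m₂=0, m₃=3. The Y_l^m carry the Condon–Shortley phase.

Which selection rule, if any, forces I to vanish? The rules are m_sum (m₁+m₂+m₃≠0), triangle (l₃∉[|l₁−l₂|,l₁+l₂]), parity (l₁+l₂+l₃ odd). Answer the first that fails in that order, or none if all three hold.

azimuthal sum: -3 + 0 + 3 = 0  ✓
3 ≤ 3 ≤ 3 (triangle on l)  ✓
L = 3 + 0 + 3 = 6 (even)  ✓

none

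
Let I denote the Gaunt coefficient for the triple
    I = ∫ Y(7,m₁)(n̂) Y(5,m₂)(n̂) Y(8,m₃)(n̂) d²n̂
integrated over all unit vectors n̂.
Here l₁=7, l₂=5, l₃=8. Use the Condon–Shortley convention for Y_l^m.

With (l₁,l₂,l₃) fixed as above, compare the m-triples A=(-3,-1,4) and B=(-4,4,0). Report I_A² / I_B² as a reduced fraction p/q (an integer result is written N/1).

Same 7,5,8: normalisation and zero-m 3j drop out of the ratio.
A: Δ: 4! 10! 6! / 21! → 1/814773960; sum: t=0:+1/4180377600 t=1:−1/78382080 t=2:+1/15482880 t=3:−1/21772800 t=4:+1/298598400 = 17/1791590400; 3j²(7 5 8; -3 -1 4) = Δ·Π!·Σ² = 17/8892  (sign +1)
B: Δ: 4! 10! 6! / 21! → 1/814773960; sum: t=3:−1/348364800 t=4:+1/87091200 = 1/116121600; 3j²(7 5 8; -4 4 0) = Δ·Π!·Σ² = 54/4199  (sign +1)
I_A²/I_B² = (17/8892)/(54/4199) = 289/1944

289/1944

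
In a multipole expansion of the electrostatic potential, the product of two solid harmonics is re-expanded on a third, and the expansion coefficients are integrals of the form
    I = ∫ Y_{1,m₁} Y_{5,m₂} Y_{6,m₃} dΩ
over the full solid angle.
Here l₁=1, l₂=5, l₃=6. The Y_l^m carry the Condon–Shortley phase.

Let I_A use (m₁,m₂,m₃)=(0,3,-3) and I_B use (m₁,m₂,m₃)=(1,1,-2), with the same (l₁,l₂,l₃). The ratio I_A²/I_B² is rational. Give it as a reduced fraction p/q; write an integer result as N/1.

27/28

l's match ⇒ only the (l;m) 3-j factors differ between A and B.
A: triangle coeff Δ(1,5,6) = 1/858; Σ_t [0,0]: t=0:+1/80640 = 1/80640; (3j)²=9/286 [(1 5 6; 0 3 -3)], sign=-1
B: triangle coeff Δ(1,5,6) = 1/858; Σ_t [0,0]: t=0:+1/34560 = 1/34560; (3j)²=14/429 [(1 5 6; 1 1 -2)], sign=+1
I_A²/I_B² = (9/286)/(14/429) = 27/28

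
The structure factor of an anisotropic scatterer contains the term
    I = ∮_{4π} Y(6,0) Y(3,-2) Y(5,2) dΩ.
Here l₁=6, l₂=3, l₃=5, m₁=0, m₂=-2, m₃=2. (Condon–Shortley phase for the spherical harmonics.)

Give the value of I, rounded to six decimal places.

Rules hold: Σm=0, L=14 even, 3≤5≤9.
N = 13·7·11 = 1001
Δ = 4!·8!·2!/15! = 1/675675
Racah Σ t=1..3: t=1:−1/8640 t=2:+1/2304 t=3:−1/8640 = 7/34560
⇒ 3j(6 3 5; 0 0 0)² = 7/429, sgn -1
Racah Σ t=0..1: t=0:+1/34560 t=1:−1/8640 = -1/11520
⇒ 3j(6 3 5; 0 -2 2)² = 3/143, sgn +1
4πI² = N·(3j₀)²·(3jₘ)² = 49/143
I = -1·√(0.342657/4π) = -0.16512966

-0.165130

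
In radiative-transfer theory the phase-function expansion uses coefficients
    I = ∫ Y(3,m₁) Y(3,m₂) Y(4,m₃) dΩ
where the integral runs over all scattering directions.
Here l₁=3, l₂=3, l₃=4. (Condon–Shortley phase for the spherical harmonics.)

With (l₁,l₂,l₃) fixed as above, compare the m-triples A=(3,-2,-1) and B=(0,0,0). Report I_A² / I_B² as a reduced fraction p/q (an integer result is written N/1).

Shared (l₁,l₂,l₃)=(3,3,4): N and (l;000)² cancel in I_A²/I_B².
A: Δ = 2!·4!·4!/11! = 1/34650; Racah Σ t=0..0: t=0:+1/288 = 1/288; ⇒ 3j(3 3 4; 3 -2 -1)² = 5/231, sgn -1
B: Δ = 2!·4!·4!/11! = 1/34650; Racah Σ t=0..2: t=0:+1/72 t=1:−1/16 t=2:+1/72 = -5/144; ⇒ 3j(3 3 4; 0 0 0)² = 2/77, sgn -1
I_A²/I_B² = (5/231)/(2/77) = 5/6

5/6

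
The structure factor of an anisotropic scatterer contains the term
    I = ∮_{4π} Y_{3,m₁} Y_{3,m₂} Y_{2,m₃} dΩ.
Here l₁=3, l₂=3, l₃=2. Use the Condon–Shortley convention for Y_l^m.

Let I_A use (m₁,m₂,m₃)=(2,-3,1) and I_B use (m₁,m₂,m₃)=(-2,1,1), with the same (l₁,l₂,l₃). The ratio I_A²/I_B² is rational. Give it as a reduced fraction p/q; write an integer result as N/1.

Shared (l₁,l₂,l₃)=(3,3,2): N and (l;000)² cancel in I_A²/I_B².
A: Δ = 4!·2!·2!/9! = 1/3780; Racah Σ t=0..0: t=0:+1/48 = 1/48; ⇒ 3j(3 3 2; 2 -3 1)² = 5/84, sgn -1
B: Δ = 4!·2!·2!/9! = 1/3780; Racah Σ t=3..4: t=3:−1/12 t=4:+1/48 = -1/16; ⇒ 3j(3 3 2; -2 1 1)² = 1/28, sgn +1
I_A²/I_B² = (5/84)/(1/28) = 5/3

5/3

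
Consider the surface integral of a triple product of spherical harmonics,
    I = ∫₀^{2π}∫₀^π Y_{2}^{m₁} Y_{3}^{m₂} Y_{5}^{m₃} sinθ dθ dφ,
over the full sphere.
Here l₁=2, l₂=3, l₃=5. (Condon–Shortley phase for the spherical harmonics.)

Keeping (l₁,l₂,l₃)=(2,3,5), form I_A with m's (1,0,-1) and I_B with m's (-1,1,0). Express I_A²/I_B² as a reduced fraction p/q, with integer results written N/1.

Same 2,3,5: normalisation and zero-m 3j drop out of the ratio.
A: Δ: 0! 4! 6! / 11! → 1/2310; sum: t=0:+1/216 = 1/216; 3j²(2 3 5; 1 0 -1) = Δ·Π!·Σ² = 8/231  (sign +1)
B: Δ: 0! 4! 6! / 11! → 1/2310; sum: t=0:+1/288 = 1/288; 3j²(2 3 5; -1 1 0) = Δ·Π!·Σ² = 5/231  (sign -1)
I_A²/I_B² = (8/231)/(5/231) = 8/5

8/5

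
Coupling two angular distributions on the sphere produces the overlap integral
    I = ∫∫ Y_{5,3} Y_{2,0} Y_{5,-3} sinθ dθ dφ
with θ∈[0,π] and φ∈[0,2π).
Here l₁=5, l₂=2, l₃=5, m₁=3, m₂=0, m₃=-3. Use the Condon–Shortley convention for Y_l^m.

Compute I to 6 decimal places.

-0.016174

Rules hold: Σm=0, L=12 even, 3≤5≤7.
N = 11·5·11 = 605
Δ = 2!·8!·2!/13! = 1/38610
Racah Σ t=0..2: t=0:+1/2880 t=1:−1/576 t=2:+1/2880 = -1/960
⇒ 3j(5 2 5; 0 0 0)² = 10/429, sgn +1
Racah Σ t=0..2: t=0:+1/5760 t=1:−1/5040 t=2:+1/161280 = -1/53760
⇒ 3j(5 2 5; 3 0 -3)² = 1/4290, sgn -1
4πI² = N·(3j₀)²·(3jₘ)² = 5/1521
I = -1·√(0.00328731/4π) = -0.01617393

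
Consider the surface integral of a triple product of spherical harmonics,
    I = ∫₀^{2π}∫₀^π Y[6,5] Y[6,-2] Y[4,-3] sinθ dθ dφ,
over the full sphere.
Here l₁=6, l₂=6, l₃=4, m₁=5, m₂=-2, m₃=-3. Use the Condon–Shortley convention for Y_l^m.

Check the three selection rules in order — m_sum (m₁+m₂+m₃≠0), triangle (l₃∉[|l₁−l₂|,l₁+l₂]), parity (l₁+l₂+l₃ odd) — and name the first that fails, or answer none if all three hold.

azimuthal sum: 5 − 2 − 3 = 0  ✓
0 ≤ 4 ≤ 12 (triangle on l)  ✓
L = 6 + 6 + 4 = 16 (even)  ✓

none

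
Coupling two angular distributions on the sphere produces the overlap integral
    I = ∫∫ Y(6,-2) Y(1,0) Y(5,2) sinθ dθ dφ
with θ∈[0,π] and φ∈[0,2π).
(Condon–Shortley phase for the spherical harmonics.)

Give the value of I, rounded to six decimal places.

Checks pass: Σm=0; 12 even; l₃=5∈[5,7].
(2·6+1)(2·1+1)(2·5+1) = 429
Δ: 2! 10! 0! / 13! → 1/858
sum: t=1:−1/14400 = -1/14400
3j²(6 1 5; 0 0 0) = Δ·Π!·Σ² = 6/143  (sign +1)
sum: t=1:−1/30240 = -1/30240
3j²(6 1 5; -2 0 2) = Δ·Π!·Σ² = 16/429  (sign +1)
combine: 4πI² = 429·6/143·16/429 = 96/143
take √, sign +1: I = 0.23113338

0.231133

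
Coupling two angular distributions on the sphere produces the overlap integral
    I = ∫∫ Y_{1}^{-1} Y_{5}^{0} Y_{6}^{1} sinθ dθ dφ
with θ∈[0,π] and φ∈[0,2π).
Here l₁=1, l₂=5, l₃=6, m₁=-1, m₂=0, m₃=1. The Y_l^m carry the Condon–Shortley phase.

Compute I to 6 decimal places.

-0.187239

Rules hold: Σm=0, L=12 even, 4≤6≤6.
N = 3·11·13 = 429
Δ = 0!·2!·10!/13! = 1/858
Racah Σ t=0..0: t=0:+1/14400 = 1/14400
⇒ 3j(1 5 6; 0 0 0)² = 6/143, sgn +1
Racah Σ t=0..0: t=0:+1/28800 = 1/28800
⇒ 3j(1 5 6; -1 0 1)² = 7/286, sgn -1
4πI² = N·(3j₀)²·(3jₘ)² = 63/143
I = -1·√(0.440559/4π) = -0.18723944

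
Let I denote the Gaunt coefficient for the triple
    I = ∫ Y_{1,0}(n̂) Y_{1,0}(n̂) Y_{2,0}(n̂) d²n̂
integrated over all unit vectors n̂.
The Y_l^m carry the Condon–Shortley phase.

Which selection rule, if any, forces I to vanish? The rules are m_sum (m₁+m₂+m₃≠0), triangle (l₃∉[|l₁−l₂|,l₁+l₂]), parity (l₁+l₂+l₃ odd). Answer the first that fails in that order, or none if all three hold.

azimuthal sum: 0 + 0 + 0 = 0  ✓
0 ≤ 2 ≤ 2 (triangle on l)  ✓
L = 1 + 1 + 2 = 4 (even)  ✓

none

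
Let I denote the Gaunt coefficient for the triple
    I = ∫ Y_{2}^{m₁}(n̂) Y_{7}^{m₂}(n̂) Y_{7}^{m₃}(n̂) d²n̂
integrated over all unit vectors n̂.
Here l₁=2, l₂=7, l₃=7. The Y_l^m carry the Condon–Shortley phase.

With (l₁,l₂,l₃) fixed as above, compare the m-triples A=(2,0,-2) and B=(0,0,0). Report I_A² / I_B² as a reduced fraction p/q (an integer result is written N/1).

Same 2,7,7: normalisation and zero-m 3j drop out of the ratio.
A: Δ: 2! 2! 12! / 17! → 1/185640; sum: t=0:+1/2419200 = 1/2419200; 3j²(2 7 7; 2 0 -2) = Δ·Π!·Σ² = 27/1105  (sign -1)
B: Δ: 2! 2! 12! / 17! → 1/185640; sum: t=0:+1/2419200 t=1:−1/518400 t=2:+1/2419200 = -1/907200; 3j²(2 7 7; 0 0 0) = Δ·Π!·Σ² = 56/3315  (sign +1)
I_A²/I_B² = (27/1105)/(56/3315) = 81/56

81/56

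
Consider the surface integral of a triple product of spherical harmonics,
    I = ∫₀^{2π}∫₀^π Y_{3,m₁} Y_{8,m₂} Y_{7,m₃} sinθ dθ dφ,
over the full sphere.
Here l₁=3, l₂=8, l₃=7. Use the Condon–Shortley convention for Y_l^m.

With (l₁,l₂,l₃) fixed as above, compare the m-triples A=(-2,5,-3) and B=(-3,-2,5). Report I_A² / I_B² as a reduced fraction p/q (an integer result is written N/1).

Shared (l₁,l₂,l₃)=(3,8,7): N and (l;000)² cancel in I_A²/I_B².
A: Δ = 4!·2!·12!/19! = 1/5290740; Racah Σ t=3..4: t=3:−1/87091200 t=4:+1/52254720 = 1/130636800; ⇒ 3j(3 8 7; -2 5 -3)² = 88/20349, sgn +1
B: Δ = 4!·2!·12!/19! = 1/5290740; Racah Σ t=4..4: t=4:+1/348364800 = 1/348364800; ⇒ 3j(3 8 7; -3 -2 5)² = 165/58786, sgn +1
I_A²/I_B² = (88/20349)/(165/58786) = 208/135

208/135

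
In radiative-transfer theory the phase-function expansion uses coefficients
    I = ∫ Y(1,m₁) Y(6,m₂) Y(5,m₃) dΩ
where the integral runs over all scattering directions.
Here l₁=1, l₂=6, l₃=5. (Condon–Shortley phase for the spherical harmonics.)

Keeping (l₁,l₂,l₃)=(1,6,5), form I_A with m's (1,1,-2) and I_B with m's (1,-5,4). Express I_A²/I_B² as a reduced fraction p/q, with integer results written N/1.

2/11

Same 1,6,5: normalisation and zero-m 3j drop out of the ratio.
A: Δ: 2! 0! 10! / 13! → 1/858; sum: t=0:+1/60480 = 1/60480; 3j²(1 6 5; 1 1 -2) = Δ·Π!·Σ² = 5/429  (sign -1)
B: Δ: 2! 0! 10! / 13! → 1/858; sum: t=0:+1/725760 = 1/725760; 3j²(1 6 5; 1 -5 4) = Δ·Π!·Σ² = 5/78  (sign -1)
I_A²/I_B² = (5/429)/(5/78) = 2/11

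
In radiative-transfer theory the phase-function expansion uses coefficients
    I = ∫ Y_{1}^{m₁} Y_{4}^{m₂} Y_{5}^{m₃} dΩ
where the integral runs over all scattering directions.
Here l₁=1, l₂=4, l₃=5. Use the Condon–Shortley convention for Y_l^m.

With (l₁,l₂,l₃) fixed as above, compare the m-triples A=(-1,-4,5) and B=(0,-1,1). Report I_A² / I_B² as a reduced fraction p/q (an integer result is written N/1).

15/8

Shared (l₁,l₂,l₃)=(1,4,5): N and (l;000)² cancel in I_A²/I_B².
A: Δ = 0!·2!·8!/11! = 1/495; Racah Σ t=0..0: t=0:+1/80640 = 1/80640; ⇒ 3j(1 4 5; -1 -4 5)² = 1/11, sgn +1
B: Δ = 0!·2!·8!/11! = 1/495; Racah Σ t=0..0: t=0:+1/720 = 1/720; ⇒ 3j(1 4 5; 0 -1 1)² = 8/165, sgn +1
I_A²/I_B² = (1/11)/(8/165) = 15/8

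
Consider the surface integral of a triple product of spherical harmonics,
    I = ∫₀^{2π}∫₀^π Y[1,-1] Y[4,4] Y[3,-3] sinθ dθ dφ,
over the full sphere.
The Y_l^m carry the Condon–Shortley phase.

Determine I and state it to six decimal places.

Rules hold: Σm=0, L=8 even, 3≤3≤5.
N = 3·9·7 = 189
Δ = 2!·0!·6!/9! = 1/252
Racah Σ t=1..1: t=1:−1/36 = -1/36
⇒ 3j(1 4 3; 0 0 0)² = 4/63, sgn +1
Racah Σ t=2..2: t=2:+1/1440 = 1/1440
⇒ 3j(1 4 3; -1 4 -3)² = 1/9, sgn +1
4πI² = N·(3j₀)²·(3jₘ)² = 4/3
I = +1·√(1.33333/4π) = 0.32573501

0.325735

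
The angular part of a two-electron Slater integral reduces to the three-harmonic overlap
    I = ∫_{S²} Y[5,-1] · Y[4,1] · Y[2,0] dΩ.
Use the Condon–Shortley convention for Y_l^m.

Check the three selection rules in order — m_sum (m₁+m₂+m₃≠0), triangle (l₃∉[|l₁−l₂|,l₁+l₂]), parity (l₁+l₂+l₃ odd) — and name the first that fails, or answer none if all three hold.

parity

azimuthal sum: -1 + 1 + 0 = 0  ✓
1 ≤ 2 ≤ 9 (triangle on l)  ✓
L = 5 + 4 + 2 = 11 (odd)  ✗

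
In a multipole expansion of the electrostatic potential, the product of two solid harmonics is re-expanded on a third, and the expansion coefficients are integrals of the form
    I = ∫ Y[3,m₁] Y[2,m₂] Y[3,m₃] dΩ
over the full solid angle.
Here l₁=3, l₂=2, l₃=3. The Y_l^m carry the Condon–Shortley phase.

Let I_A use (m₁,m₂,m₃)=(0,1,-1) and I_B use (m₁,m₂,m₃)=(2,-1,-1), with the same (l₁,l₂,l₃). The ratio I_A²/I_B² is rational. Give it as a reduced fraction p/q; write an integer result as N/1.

2/15

l's match ⇒ only the (l;m) 3-j factors differ between A and B.
A: triangle coeff Δ(3,2,3) = 1/3780; Σ_t [1,2]: t=1:−1/8 t=2:+1/12 = -1/24; (3j)²=1/210 [(3 2 3; 0 1 -1)], sign=-1
B: triangle coeff Δ(3,2,3) = 1/3780; Σ_t [0,1]: t=0:+1/12 t=1:−1/48 = 1/16; (3j)²=1/28 [(3 2 3; 2 -1 -1)], sign=+1
I_A²/I_B² = (1/210)/(1/28) = 2/15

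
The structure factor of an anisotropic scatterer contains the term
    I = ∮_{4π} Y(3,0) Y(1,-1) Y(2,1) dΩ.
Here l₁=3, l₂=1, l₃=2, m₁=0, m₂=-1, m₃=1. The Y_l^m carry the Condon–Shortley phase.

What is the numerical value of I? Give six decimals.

0.143048

Checks pass: Σm=0; 6 even; l₃=2∈[2,4].
(2·3+1)(2·1+1)(2·2+1) = 105
Δ: 2! 4! 0! / 7! → 1/105
sum: t=1:−1/4 = -1/4
3j²(3 1 2; 0 0 0) = Δ·Π!·Σ² = 3/35  (sign -1)
sum: t=0:+1/12 = 1/12
3j²(3 1 2; 0 -1 1) = Δ·Π!·Σ² = 1/35  (sign -1)
combine: 4πI² = 105·3/35·1/35 = 9/35
take √, sign +1: I = 0.14304817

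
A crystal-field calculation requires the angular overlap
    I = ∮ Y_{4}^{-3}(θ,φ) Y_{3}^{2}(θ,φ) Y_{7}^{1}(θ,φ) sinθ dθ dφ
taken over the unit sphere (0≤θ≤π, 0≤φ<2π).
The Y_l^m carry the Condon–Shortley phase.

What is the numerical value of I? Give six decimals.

Checks pass: Σm=0; 14 even; l₃=7∈[1,7].
(2·4+1)(2·3+1)(2·7+1) = 945
Δ: 0! 8! 6! / 15! → 1/45045
sum: t=0:+1/20736 = 1/20736
3j²(4 3 7; 0 0 0) = Δ·Π!·Σ² = 35/1287  (sign -1)
sum: t=0:+1/604800 = 1/604800
3j²(4 3 7; -3 2 1) = Δ·Π!·Σ² = 16/15015  (sign +1)
combine: 4πI² = 945·35/1287·16/15015 = 560/20449
take √, sign -1: I = -0.04668239

-0.046682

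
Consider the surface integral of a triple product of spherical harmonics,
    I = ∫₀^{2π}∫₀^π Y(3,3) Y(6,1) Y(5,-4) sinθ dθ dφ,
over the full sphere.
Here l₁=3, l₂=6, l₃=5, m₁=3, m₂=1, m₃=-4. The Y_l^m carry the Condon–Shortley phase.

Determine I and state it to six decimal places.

Checks pass: Σm=0; 14 even; l₃=5∈[3,9].
(2·3+1)(2·6+1)(2·5+1) = 1001
Δ: 4! 2! 8! / 15! → 1/675675
sum: t=1:−1/8640 t=2:+1/2304 t=3:−1/8640 = 7/34560
3j²(3 6 5; 0 0 0) = Δ·Π!·Σ² = 7/429  (sign -1)
sum: t=0:+1/241920 = 1/241920
3j²(3 6 5; 3 1 -4) = Δ·Π!·Σ² = 4/1001  (sign -1)
combine: 4πI² = 1001·7/429·4/1001 = 28/429
take √, sign +1: I = 0.07206849

0.072068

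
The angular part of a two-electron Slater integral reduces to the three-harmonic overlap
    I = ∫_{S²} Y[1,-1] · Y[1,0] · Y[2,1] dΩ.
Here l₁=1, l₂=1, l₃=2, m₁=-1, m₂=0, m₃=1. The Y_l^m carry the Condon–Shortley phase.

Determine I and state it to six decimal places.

m-sum 0 ✓  L=4 even ✓  0≤2≤2 ✓
Π(2lᵢ+1) = 3×3×5 = 45
triangle coeff Δ(1,1,2) = 1/30
Σ_t [0,0]: t=0:+1/1 = 1/1
(3j)²=2/15 [(1 1 2; 0 0 0)], sign=+1
Σ_t [0,0]: t=0:+1/2 = 1/2
(3j)²=1/10 [(1 1 2; -1 0 1)], sign=-1
⇒ 4πI² = 3/5
I = (-1)√(3/5/(4π)) = -0.21850969

-0.218510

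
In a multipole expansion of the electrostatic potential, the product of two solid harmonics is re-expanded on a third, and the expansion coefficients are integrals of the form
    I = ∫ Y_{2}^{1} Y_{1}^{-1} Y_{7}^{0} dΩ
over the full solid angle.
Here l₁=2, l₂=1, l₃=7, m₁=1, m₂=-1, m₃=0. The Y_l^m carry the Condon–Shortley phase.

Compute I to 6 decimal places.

0.000000

triangle: need 1≤l₃≤3, have 7; I=0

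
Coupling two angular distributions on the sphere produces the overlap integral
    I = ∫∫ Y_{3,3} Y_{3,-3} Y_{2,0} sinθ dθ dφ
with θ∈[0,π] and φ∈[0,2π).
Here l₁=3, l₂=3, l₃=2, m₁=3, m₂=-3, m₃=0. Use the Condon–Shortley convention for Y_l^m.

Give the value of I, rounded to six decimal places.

m-sum 0 ✓  L=8 even ✓  0≤2≤6 ✓
Π(2lᵢ+1) = 7×7×5 = 245
triangle coeff Δ(3,3,2) = 1/3780
Σ_t [1,3]: t=1:−1/24 t=2:+1/4 t=3:−1/24 = 1/6
(3j)²=4/105 [(3 3 2; 0 0 0)], sign=+1
Σ_t [0,0]: t=0:+1/96 = 1/96
(3j)²=5/84 [(3 3 2; 3 -3 0)], sign=+1
⇒ 4πI² = 5/9
I = (+1)√(5/9/(4π)) = 0.21026104

0.210261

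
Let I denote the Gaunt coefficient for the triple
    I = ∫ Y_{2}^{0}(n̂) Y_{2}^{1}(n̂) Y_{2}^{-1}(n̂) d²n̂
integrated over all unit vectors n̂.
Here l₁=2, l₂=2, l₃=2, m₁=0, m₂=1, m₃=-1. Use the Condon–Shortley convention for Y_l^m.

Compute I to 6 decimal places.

Rules hold: Σm=0, L=6 even, 0≤2≤4.
N = 5·5·5 = 125
Δ = 2!·2!·2!/7! = 1/630
Racah Σ t=0..2: t=0:+1/8 t=1:−1/1 t=2:+1/8 = -3/4
⇒ 3j(2 2 2; 0 0 0)² = 2/35, sgn -1
Racah Σ t=1..2: t=1:−1/2 t=2:+1/4 = -1/4
⇒ 3j(2 2 2; 0 1 -1)² = 1/70, sgn +1
4πI² = N·(3j₀)²·(3jₘ)² = 5/49
I = -1·√(0.102041/4π) = -0.09011188

-0.090112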